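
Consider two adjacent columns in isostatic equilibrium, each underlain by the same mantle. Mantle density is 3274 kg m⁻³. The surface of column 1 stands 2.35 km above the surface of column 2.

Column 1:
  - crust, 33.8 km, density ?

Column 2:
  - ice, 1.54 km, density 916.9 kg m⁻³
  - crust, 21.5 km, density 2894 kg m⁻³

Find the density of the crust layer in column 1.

2700 kg m⁻³

Take the compensation level at the base of the deeper column (depth z_c below the surface of column 1) and equate Σ ρ_i t_i down to z_c; mantle fills any gap and the z_c terms cancel.
Column 1: 33.8×ρ + (z_c − 33.8)×3274
Column 2: 2.35×0 + 1.54×916.9 + 21.5×2894 + (z_c − 2.35 − 23.04)×3274
The z_c×3274 term appears on both sides and cancels. Collect the known terms of each column as K = Σ(ρt)_known − 3274 × (depth of known layers): K_1 = 0 − 3274×33.8 = −110661.2; K_2 = 63633.026 − 3274×(2.35 + 23.04) = −19493.834.
Balance: K_1 + 33.8×ρ = K_2, so ρ = (K_2 − K_1)/33.8 = 91167.4/33.8 = 2700 kg m⁻³.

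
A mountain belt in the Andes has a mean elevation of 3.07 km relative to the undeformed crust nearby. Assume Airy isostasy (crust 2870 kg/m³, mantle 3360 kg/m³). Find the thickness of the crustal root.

By Archimedes' principle applied to the lithosphere: the weight of the topography is balanced by the buoyancy of the root, ρ_c h = (ρ_m − ρ_c) r.
r = h · ρ_c / (ρ_m − ρ_c) = 3.07 km × 2870 / (3360 − 2870) = 18 km.

18 km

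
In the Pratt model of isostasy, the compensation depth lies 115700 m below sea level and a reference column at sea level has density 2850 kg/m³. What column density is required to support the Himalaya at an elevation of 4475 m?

2740 kg/m³

Pratt balance: ρ_ref D = ρ (D + h).
ρ = ρ_ref D/(D + h) = 2850 × 115700 m/(115700 m + 4475 m) = 2740 kg/m³.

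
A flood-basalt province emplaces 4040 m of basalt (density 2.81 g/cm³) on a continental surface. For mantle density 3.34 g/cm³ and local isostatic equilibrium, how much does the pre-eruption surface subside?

Subaerial loading: s = t ρ_load / ρ_m.
s = 4040 m × 2.81/3.34 = 3400 m.

3400 m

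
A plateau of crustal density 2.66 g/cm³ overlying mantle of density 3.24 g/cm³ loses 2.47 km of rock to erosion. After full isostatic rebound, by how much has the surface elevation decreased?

0.442 km

Rebound u = e ρ_c/ρ_m = 2.47 km × 2.66/3.24 = 2.028 km.
Net surface drop = e − u = 2.47 km − 2.028 km = e (ρ_m − ρ_c)/ρ_m = 0.442 km.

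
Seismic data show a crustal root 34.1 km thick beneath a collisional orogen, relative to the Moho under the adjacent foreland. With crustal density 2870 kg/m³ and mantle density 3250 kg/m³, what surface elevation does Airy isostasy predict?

4.51 km

Equating mass per unit area of the two columns: ρ_c h = (ρ_m − ρ_c) r.
h = r (ρ_m − ρ_c) / ρ_c = 34.1 km × (3250 − 2870) / 2870 = 4.51 km.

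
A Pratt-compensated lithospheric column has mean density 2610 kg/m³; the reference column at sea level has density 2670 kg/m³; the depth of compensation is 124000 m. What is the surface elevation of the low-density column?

ρ_ref D = ρ (D + h) → h = D (ρ_ref − ρ)/ρ.
h = 124000 m × (2670 − 2610)/2610 = 2850 m.

2850 m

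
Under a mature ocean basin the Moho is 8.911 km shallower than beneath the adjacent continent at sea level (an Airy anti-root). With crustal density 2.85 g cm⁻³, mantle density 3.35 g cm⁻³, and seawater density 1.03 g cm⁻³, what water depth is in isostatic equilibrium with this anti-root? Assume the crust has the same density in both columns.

Replacing a thickness d of crust by seawater at the top must be balanced by replacing crust with mantle at the base: d (ρ_c − ρ_w) = a (ρ_m − ρ_c).
d = a (ρ_m − ρ_c)/(ρ_c − ρ_w) = 8.911 km × 0.5/1.82 = 2.45 km.

2.45 km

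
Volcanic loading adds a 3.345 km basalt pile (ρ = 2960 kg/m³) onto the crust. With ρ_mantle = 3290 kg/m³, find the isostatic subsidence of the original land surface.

Subaerial loading: s = t ρ_load / ρ_m.
s = 3.345 km × 2960/3290 = 3.01 km.

3.01 km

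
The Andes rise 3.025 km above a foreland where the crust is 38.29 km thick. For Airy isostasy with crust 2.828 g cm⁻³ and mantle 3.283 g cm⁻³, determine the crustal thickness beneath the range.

60.1 km

Root depth r = h ρ_c / (ρ_m − ρ_c) = 3.025 km × 2.828 / 0.455 = 18.8 km.
Total thickness = T + h + r = 38.29 km + 3.025 km + 18.8 km = 60.1 km.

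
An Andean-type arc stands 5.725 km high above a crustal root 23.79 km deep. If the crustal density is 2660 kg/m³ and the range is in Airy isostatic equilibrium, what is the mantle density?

3300 kg/m³

Airy balance: ρ_c h = (ρ_m − ρ_c) r → ρ_m = ρ_c (1 + h/r).
ρ_m = 2660 × (1 + 5.725 km/23.79 km) = 3300 kg/m³.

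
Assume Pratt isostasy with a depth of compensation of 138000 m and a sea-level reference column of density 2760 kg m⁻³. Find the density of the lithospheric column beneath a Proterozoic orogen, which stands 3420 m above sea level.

Pratt balance: ρ_ref D = ρ (D + h).
ρ = ρ_ref D/(D + h) = 2760 × 138000 m/(138000 m + 3420 m) = 2690 kg m⁻³.

2690 kg m⁻³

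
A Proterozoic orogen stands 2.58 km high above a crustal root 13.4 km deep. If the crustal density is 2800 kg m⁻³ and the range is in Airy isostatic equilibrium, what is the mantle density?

Airy balance: ρ_c h = (ρ_m − ρ_c) r → ρ_m = ρ_c (1 + h/r).
ρ_m = 2800 × (1 + 2.58 km/13.4 km) = 3340 kg m⁻³.

3340 kg m⁻³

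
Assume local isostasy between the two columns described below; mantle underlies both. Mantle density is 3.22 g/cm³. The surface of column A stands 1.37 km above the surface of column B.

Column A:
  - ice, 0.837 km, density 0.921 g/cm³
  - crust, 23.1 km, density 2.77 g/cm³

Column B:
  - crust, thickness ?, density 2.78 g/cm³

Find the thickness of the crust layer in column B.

18 km

Take the compensation level at the base of the deeper column (depth z_c below the surface of column A) and equate Σ ρ_i t_i down to z_c; mantle fills any gap and the z_c terms cancel.
Column A: 0.837×0.921 + 23.1×2.77 + (z_c − 23.937)×3.22
Column B: 1.37×0 + x×2.78 + (z_c − 1.37 − 0 − x)×3.22
The z_c×3.22 term appears on both sides and cancels. Collect the known terms of each column as K = Σ(ρt)_known − 3.22 × (depth of known layers): K_A = 64.757877 − 3.22×23.937 = −12.319263; K_B = 0 − 3.22×(1.37 + 0) = −4.4114.
Balance: K_A = K_B − x×(3.22 − 2.78), so x = (K_B − K_A)/(3.22 − 2.78) = 7.90786/0.44 = 18 km.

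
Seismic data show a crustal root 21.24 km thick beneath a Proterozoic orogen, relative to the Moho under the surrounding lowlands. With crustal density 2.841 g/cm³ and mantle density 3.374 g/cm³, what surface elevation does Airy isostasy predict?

For local isostatic compensation: ρ_c h = (ρ_m − ρ_c) r.
h = r (ρ_m − ρ_c) / ρ_c = 21.24 km × (3.374 − 2.841) / 2.841 = 3.98 km.

3.98 km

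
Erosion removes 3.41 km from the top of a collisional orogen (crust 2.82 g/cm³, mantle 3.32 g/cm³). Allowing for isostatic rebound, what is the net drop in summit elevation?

0.514 km

Rebound u = e ρ_c/ρ_m = 3.41 km × 2.82/3.32 = 2.896 km.
Net surface drop = e − u = 3.41 km − 2.896 km = e (ρ_m − ρ_c)/ρ_m = 0.514 km.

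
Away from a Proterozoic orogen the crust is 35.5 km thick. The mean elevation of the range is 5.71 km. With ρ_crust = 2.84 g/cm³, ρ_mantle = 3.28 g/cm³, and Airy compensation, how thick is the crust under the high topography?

78.1 km

Root depth r = h ρ_c / (ρ_m − ρ_c) = 5.71 km × 2.84 / 0.44 = 36.86 km.
Total thickness = T + h + r = 35.5 km + 5.71 km + 36.86 km = 78.1 km.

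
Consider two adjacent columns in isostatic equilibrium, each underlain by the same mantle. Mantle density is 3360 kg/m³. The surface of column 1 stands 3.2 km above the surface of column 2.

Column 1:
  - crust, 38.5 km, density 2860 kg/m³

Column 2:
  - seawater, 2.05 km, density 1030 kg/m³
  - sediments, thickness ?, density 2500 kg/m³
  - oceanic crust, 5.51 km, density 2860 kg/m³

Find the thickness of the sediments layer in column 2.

Take the compensation level at the base of the deeper column (depth z_c below the surface of column 1) and equate Σ ρ_i t_i down to z_c; mantle fills any gap and the z_c terms cancel.
Column 1: 38.5×2860 + (z_c − 38.5)×3360
Column 2: 3.2×0 + 2.05×1030 + x×2500 + 5.51×2860 + (z_c − 3.2 − 7.56 − x)×3360
The z_c×3360 term appears on both sides and cancels. Collect the known terms of each column as K = Σ(ρt)_known − 3360 × (depth of known layers): K_1 = 110110 − 3360×38.5 = −19250; K_2 = 17870.1 − 3360×(3.2 + 7.56) = −18283.5.
Balance: K_1 = K_2 − x×(3360 − 2500), so x = (K_2 − K_1)/(3360 − 2500) = 966.5/860 = 1.12 km.

1.12 km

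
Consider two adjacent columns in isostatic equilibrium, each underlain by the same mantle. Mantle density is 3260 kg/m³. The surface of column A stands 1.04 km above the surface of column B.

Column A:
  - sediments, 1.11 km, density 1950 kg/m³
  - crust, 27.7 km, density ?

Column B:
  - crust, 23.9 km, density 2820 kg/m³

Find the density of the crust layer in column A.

Take the compensation level at the base of the deeper column (depth z_c below the surface of column A) and equate Σ ρ_i t_i down to z_c; mantle fills any gap and the z_c terms cancel.
Column A: 1.11×1950 + 27.7×ρ + (z_c − 28.81)×3260
Column B: 1.04×0 + 23.9×2820 + (z_c − 1.04 − 23.9)×3260
The z_c×3260 term appears on both sides and cancels. Collect the known terms of each column as K = Σ(ρt)_known − 3260 × (depth of known layers): K_A = 2164.5 − 3260×28.81 = −91756.1; K_B = 67398 − 3260×(1.04 + 23.9) = −13906.4.
Balance: K_A + 27.7×ρ = K_B, so ρ = (K_B − K_A)/27.7 = 77849.7/27.7 = 2810 kg/m³.

2810 kg/m³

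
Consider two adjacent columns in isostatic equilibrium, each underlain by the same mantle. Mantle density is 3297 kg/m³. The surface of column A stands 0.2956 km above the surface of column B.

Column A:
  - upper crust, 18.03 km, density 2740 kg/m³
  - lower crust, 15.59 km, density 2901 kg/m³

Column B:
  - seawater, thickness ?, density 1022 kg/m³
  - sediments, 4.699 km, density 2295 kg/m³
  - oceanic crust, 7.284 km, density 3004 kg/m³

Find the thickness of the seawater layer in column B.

3.69 km

Take the compensation level at the base of the deeper column (depth z_c below the surface of column A) and equate Σ ρ_i t_i down to z_c; mantle fills any gap and the z_c terms cancel.
Column A: 18.03×2740 + 15.59×2901 + (z_c − 33.62)×3297
Column B: 0.2956×0 + x×1022 + 4.699×2295 + 7.284×3004 + (z_c − 0.2956 − 11.983 − x)×3297
The z_c×3297 term appears on both sides and cancels. Collect the known terms of each column as K = Σ(ρt)_known − 3297 × (depth of known layers): K_A = 94628.79 − 3297×33.62 = −16216.35; K_B = 32665.341 − 3297×(0.2956 + 11.983) = −7817.2032.
Balance: K_A = K_B − x×(3297 − 1022), so x = (K_B − K_A)/(3297 − 1022) = 8399.15/2275 = 3.69 km.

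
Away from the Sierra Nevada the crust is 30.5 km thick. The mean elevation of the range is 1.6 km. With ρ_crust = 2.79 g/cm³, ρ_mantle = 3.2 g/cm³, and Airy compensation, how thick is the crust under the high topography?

43 km

Root depth r = h ρ_c / (ρ_m − ρ_c) = 1.6 km × 2.79 / 0.41 = 10.89 km.
Total thickness = T + h + r = 30.5 km + 1.6 km + 10.89 km = 43 km.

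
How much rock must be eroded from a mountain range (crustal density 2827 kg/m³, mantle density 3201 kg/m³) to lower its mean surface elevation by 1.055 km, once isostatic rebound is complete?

Net drop Δ = e − u = e − e ρ_c/ρ_m = e (ρ_m − ρ_c)/ρ_m.
e = Δ ρ_m/(ρ_m − ρ_c) = 1.055 km × 3201/374 = 9.03 km.

9.03 km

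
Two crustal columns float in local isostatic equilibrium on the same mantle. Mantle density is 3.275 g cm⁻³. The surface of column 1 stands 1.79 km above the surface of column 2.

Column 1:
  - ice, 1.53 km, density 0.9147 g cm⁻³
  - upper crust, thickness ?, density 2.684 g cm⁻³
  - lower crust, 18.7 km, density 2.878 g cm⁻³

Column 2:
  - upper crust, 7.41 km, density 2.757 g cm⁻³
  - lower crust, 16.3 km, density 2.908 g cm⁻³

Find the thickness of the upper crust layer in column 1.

Take the compensation level at the base of the deeper column (depth z_c below the surface of column 1) and equate Σ ρ_i t_i down to z_c; mantle fills any gap and the z_c terms cancel.
Column 1: 1.53×0.9147 + x×2.684 + 18.7×2.878 + (z_c − 20.23 − x)×3.275
Column 2: 1.79×0 + 7.41×2.757 + 16.3×2.908 + (z_c − 1.79 − 23.71)×3.275
The z_c×3.275 term appears on both sides and cancels. Collect the known terms of each column as K = Σ(ρt)_known − 3.275 × (depth of known layers): K_1 = 55.218091 − 3.275×20.23 = −11.035159; K_2 = 67.82977 − 3.275×(1.79 + 23.71) = −15.68273.
Balance: K_1 − x×(3.275 − 2.684) = K_2, so x = (K_1 − K_2)/(3.275 − 2.684) = 4.64757/0.591 = 7.86 km.

7.86 km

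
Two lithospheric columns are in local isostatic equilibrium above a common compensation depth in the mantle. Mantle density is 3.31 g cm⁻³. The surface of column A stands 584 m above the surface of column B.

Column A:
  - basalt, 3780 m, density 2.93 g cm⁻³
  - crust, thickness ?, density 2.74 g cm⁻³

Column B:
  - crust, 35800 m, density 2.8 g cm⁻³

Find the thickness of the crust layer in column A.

32900 m

Take the compensation level at the base of the deeper column (depth z_c below the surface of column A) and equate Σ ρ_i t_i down to z_c; mantle fills any gap and the z_c terms cancel.
Column A: 3780×2.93 + x×2.74 + (z_c − 3780 − x)×3.31
Column B: 584×0 + 35800×2.8 + (z_c − 584 − 35800)×3.31
The z_c×3.31 term appears on both sides and cancels. Collect the known terms of each column as K = Σ(ρt)_known − 3.31 × (depth of known layers): K_A = 11075.4 − 3.31×3780 = −1436.4; K_B = 100240 − 3.31×(584 + 35800) = −20191.04.
Balance: K_A − x×(3.31 − 2.74) = K_B, so x = (K_A − K_B)/(3.31 − 2.74) = 18754.6/0.57 = 32900 m.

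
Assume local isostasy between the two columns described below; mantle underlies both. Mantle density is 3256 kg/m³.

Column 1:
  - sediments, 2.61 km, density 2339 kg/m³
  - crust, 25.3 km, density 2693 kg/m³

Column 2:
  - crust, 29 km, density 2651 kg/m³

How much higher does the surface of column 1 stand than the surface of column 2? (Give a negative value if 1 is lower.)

For any compensation level in the mantle, the mantle terms cancel and isostasy reduces to e = (Σt_1 − Σt_2) − (Σ(ρt)_1 − Σ(ρt)_2) / ρ_m.
Σt_1 = 27.91 km; Σt_2 = 29 km; Σ(ρt)_1 = 74237.69; Σ(ρt)_2 = 76879 (in km·kg/m³).
e = (27.91 − 29) − (74237.69 − 76879) / 3256 = −0.279 km.

−0.279 km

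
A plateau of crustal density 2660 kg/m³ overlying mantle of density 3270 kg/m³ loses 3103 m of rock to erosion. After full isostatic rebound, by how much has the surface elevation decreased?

Rebound u = e ρ_c/ρ_m = 3103 m × 2660/3270 = 2524 m.
Net surface drop = e − u = 3103 m − 2524 m = e (ρ_m − ρ_c)/ρ_m = 579 m.

579 m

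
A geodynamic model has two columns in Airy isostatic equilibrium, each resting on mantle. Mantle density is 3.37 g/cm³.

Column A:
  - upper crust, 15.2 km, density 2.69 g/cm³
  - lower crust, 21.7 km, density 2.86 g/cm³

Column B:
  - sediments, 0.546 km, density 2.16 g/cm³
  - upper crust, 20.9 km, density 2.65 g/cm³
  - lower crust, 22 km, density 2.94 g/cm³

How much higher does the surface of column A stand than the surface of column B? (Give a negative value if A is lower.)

−1.12 km

For any compensation level in the mantle, the mantle terms cancel and isostasy reduces to e = (Σt_A − Σt_B) − (Σ(ρt)_A − Σ(ρt)_B) / ρ_m.
Σt_A = 36.9 km; Σt_B = 43.446 km; Σ(ρt)_A = 102.95; Σ(ρt)_B = 121.24436 (in km·g/cm³).
e = (36.9 − 43.446) − (102.95 − 121.24436) / 3.37 = −1.12 km.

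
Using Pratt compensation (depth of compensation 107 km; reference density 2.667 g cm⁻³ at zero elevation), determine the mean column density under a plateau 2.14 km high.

Pratt balance: ρ_ref D = ρ (D + h).
ρ = ρ_ref D/(D + h) = 2.667 × 107 km/(107 km + 2.14 km) = 2.61 g cm⁻³.

2.61 g cm⁻³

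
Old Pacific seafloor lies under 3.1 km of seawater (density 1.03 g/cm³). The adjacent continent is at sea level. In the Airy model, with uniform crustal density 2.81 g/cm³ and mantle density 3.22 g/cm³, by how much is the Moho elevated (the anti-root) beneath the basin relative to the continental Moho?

In Airy isostatic equilibrium: replacing crust with seawater at the top is compensated by replacing crust with mantle at the base: d (ρ_c − ρ_w) = a (ρ_m − ρ_c).
a = d (ρ_c − ρ_w)/(ρ_m − ρ_c) = 3.1 km × 1.78/0.41 = 13.5 km.

13.5 km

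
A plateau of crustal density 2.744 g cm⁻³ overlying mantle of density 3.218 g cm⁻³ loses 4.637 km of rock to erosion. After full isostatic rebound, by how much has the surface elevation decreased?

0.683 km

Rebound u = e ρ_c/ρ_m = 4.637 km × 2.744/3.218 = 3.954 km.
Net surface drop = e − u = 4.637 km − 3.954 km = e (ρ_m − ρ_c)/ρ_m = 0.683 km.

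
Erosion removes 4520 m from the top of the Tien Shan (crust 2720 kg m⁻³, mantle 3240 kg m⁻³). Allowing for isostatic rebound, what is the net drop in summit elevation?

725 m

Rebound u = e ρ_c/ρ_m = 4520 m × 2720/3240 = 3795 m.
Net surface drop = e − u = 4520 m − 3795 m = e (ρ_m − ρ_c)/ρ_m = 725 m.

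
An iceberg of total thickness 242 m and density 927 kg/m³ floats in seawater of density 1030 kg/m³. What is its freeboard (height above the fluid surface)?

Floating equilibrium: submerged depth d = t ρ_obj/ρ_fluid = 242 m × 927/1030 = 217.8 m.
Freeboard = t − d = 242 m − 217.8 m = 24.2 m.

24.2 m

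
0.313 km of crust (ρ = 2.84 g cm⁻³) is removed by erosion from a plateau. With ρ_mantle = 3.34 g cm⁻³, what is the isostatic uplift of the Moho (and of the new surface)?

Unloading: uplift u = e ρ_c/ρ_m = 0.313 km × 2.84/3.34 = 0.266 km.

0.266 km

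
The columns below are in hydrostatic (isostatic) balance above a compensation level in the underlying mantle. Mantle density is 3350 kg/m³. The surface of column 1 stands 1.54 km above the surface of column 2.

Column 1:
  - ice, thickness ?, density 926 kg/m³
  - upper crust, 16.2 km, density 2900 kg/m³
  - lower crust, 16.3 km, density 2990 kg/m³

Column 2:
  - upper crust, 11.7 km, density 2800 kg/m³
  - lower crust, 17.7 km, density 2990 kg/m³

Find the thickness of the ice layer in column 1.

Take the compensation level at the base of the deeper column (depth z_c below the surface of column 1) and equate Σ ρ_i t_i down to z_c; mantle fills any gap and the z_c terms cancel.
Column 1: x×926 + 16.2×2900 + 16.3×2990 + (z_c − 32.5 − x)×3350
Column 2: 1.54×0 + 11.7×2800 + 17.7×2990 + (z_c − 1.54 − 29.4)×3350
The z_c×3350 term appears on both sides and cancels. Collect the known terms of each column as K = Σ(ρt)_known − 3350 × (depth of known layers): K_1 = 95717 − 3350×32.5 = −13158; K_2 = 85683 − 3350×(1.54 + 29.4) = −17966.
Balance: K_1 − x×(3350 − 926) = K_2, so x = (K_1 − K_2)/(3350 − 926) = 4808/2424 = 1.98 km.

1.98 km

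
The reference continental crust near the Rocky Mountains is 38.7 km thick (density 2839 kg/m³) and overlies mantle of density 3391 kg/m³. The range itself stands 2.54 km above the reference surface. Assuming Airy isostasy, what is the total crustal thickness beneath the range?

54.3 km

Root depth r = h ρ_c / (ρ_m − ρ_c) = 2.54 km × 2839 / 552 = 13.06 km.
Total thickness = T + h + r = 38.7 km + 2.54 km + 13.06 km = 54.3 km.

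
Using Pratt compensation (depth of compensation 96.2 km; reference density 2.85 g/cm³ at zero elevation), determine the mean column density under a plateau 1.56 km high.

2.8 g/cm³

Pratt balance: ρ_ref D = ρ (D + h).
ρ = ρ_ref D/(D + h) = 2.85 × 96.2 km/(96.2 km + 1.56 km) = 2.8 g/cm³.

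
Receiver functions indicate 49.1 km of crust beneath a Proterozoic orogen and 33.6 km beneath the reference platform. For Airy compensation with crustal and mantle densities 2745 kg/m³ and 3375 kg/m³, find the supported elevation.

2.89 km

Excess crust Δ = 49.1 km − 33.6 km = 15.5 km, split between elevation h and root r with h + r = Δ.
Airy balance ρ_c h = (ρ_m − ρ_c) r gives r = h ρ_c/(ρ_m − ρ_c), so h (1 + ρ_c/(ρ_m − ρ_c)) = Δ, i.e. h = Δ (ρ_m − ρ_c)/ρ_m.
h = 15.5 km × 630/3375 = 2.89 km.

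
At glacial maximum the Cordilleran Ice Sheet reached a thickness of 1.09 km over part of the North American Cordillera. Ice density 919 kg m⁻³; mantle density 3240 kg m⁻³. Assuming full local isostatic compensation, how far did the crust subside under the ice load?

0.309 km

For local isostatic compensation: the ice load ρ_ice t is balanced by mantle displaced below, ρ_m s.
s = t ρ_ice / ρ_m = 1.09 km × 919/3240 = 0.309 km.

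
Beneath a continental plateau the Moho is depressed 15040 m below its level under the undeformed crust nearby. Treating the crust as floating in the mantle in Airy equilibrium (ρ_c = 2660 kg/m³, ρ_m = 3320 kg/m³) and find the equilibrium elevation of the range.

3730 m

Isostatic balance requires: ρ_c h = (ρ_m − ρ_c) r.
h = r (ρ_m − ρ_c) / ρ_c = 15040 m × (3320 − 2660) / 2660 = 3730 m.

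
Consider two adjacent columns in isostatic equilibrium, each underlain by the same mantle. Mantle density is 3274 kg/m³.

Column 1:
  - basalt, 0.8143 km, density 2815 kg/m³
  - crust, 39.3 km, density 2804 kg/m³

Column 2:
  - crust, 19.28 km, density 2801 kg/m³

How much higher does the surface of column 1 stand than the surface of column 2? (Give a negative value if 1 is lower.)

For any compensation level in the mantle, the mantle terms cancel and isostasy reduces to e = (Σt_1 − Σt_2) − (Σ(ρt)_1 − Σ(ρt)_2) / ρ_m.
Σt_1 = 40.1143 km; Σt_2 = 19.28 km; Σ(ρt)_1 = 112489.455; Σ(ρt)_2 = 54003.28 (in km·kg/m³).
e = (40.1143 − 19.28) − (112489.455 − 54003.28) / 3274 = 2.97 km.

2.97 km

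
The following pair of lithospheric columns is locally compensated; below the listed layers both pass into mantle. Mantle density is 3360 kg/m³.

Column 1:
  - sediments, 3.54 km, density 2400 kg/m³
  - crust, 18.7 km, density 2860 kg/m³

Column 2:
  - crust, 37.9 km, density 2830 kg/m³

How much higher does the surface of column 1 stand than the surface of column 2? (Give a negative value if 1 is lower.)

For any compensation level in the mantle, the mantle terms cancel and isostasy reduces to e = (Σt_1 − Σt_2) − (Σ(ρt)_1 − Σ(ρt)_2) / ρ_m.
Σt_1 = 22.24 km; Σt_2 = 37.9 km; Σ(ρt)_1 = 61978; Σ(ρt)_2 = 107257 (in km·kg/m³).
e = (22.24 − 37.9) − (61978 − 107257) / 3360 = −2.18 km.

−2.18 km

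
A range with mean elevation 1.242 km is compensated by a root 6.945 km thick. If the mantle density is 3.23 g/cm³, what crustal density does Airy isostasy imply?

ρ_c h = (ρ_m − ρ_c) r → ρ_c (h + r) = ρ_m r → ρ_c = ρ_m r / (h + r).
ρ_c = 3.23 × 6.945 km / (1.242 km + 6.945 km) = 2.74 g/cm³.

2.74 g/cm³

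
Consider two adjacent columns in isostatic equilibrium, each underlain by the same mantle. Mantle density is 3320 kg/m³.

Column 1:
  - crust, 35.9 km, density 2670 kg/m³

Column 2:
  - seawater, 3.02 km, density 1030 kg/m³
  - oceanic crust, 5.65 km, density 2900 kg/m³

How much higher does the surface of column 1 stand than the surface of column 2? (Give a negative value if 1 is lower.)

For any compensation level in the mantle, the mantle terms cancel and isostasy reduces to e = (Σt_1 − Σt_2) − (Σ(ρt)_1 − Σ(ρt)_2) / ρ_m.
Σt_1 = 35.9 km; Σt_2 = 8.67 km; Σ(ρt)_1 = 95853; Σ(ρt)_2 = 19495.6 (in km·kg/m³).
e = (35.9 − 8.67) − (95853 − 19495.6) / 3320 = 4.23 km.

4.23 km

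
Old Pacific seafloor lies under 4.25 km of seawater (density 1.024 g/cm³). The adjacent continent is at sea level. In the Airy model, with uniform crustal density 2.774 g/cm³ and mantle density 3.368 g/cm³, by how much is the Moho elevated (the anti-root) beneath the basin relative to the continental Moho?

By Archimedes' principle applied to the lithosphere: replacing crust with seawater at the top is compensated by replacing crust with mantle at the base: d (ρ_c − ρ_w) = a (ρ_m − ρ_c).
a = d (ρ_c − ρ_w)/(ρ_m − ρ_c) = 4.25 km × 1.75/0.594 = 12.5 km.

12.5 km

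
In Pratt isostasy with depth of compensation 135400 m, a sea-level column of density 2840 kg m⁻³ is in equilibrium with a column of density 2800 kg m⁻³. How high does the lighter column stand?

1930 m

ρ_ref D = ρ (D + h) → h = D (ρ_ref − ρ)/ρ.
h = 135400 m × (2840 − 2800)/2800 = 1930 m.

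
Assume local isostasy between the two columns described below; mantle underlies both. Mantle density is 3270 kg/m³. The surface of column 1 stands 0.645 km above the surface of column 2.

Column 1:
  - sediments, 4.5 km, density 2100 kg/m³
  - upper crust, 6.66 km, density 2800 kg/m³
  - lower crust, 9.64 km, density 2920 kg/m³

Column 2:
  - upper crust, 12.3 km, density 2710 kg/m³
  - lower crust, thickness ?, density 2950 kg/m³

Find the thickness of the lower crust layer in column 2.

8.66 km

Take the compensation level at the base of the deeper column (depth z_c below the surface of column 1) and equate Σ ρ_i t_i down to z_c; mantle fills any gap and the z_c terms cancel.
Column 1: 4.5×2100 + 6.66×2800 + 9.64×2920 + (z_c − 20.8)×3270
Column 2: 0.645×0 + 12.3×2710 + x×2950 + (z_c − 0.645 − 12.3 − x)×3270
The z_c×3270 term appears on both sides and cancels. Collect the known terms of each column as K = Σ(ρt)_known − 3270 × (depth of known layers): K_1 = 56246.8 − 3270×20.8 = −11769.2; K_2 = 33333 − 3270×(0.645 + 12.3) = −8997.15.
Balance: K_1 = K_2 − x×(3270 − 2950), so x = (K_2 − K_1)/(3270 − 2950) = 2772.05/320 = 8.66 km.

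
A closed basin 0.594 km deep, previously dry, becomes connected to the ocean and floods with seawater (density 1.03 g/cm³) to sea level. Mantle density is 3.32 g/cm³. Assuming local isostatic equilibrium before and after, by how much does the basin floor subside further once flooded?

After flooding the water column is d + s deep. Its weight must equal the weight of mantle displaced by the extra subsidence s: (d + s) ρ_w = s ρ_m.
s = d ρ_w / (ρ_m − ρ_w) = 0.594 km × 1.03/(3.32 − 1.03) = 0.267 km.

0.267 km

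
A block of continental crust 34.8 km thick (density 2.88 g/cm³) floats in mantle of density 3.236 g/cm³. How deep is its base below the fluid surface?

31 km

Draft d = t ρ_obj/ρ_fluid = 34.8 km × 2.88/3.236 = 31 km.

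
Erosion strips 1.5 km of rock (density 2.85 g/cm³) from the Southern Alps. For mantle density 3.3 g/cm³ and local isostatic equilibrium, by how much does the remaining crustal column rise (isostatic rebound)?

1.3 km

Unloading: uplift u = e ρ_c/ρ_m = 1.5 km × 2.85/3.3 = 1.3 km.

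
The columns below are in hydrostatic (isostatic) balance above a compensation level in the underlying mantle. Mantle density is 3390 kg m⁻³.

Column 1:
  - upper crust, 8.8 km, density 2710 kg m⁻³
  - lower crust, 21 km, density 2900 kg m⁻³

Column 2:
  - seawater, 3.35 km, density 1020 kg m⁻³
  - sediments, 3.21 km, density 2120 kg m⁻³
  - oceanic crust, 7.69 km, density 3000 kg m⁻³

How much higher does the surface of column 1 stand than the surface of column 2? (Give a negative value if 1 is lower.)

0.371 km

For any compensation level in the mantle, the mantle terms cancel and isostasy reduces to e = (Σt_1 − Σt_2) − (Σ(ρt)_1 − Σ(ρt)_2) / ρ_m.
Σt_1 = 29.8 km; Σt_2 = 14.25 km; Σ(ρt)_1 = 84748; Σ(ρt)_2 = 33292.2 (in km·kg m⁻³).
e = (29.8 − 14.25) − (84748 − 33292.2) / 3390 = 0.371 km.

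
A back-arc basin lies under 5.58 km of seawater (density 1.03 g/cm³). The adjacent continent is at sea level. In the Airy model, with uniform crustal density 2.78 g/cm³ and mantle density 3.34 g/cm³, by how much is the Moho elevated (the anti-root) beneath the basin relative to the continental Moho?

17.4 km

In Airy isostatic equilibrium: replacing crust with seawater at the top is compensated by replacing crust with mantle at the base: d (ρ_c − ρ_w) = a (ρ_m − ρ_c).
a = d (ρ_c − ρ_w)/(ρ_m − ρ_c) = 5.58 km × 1.75/0.56 = 17.4 km.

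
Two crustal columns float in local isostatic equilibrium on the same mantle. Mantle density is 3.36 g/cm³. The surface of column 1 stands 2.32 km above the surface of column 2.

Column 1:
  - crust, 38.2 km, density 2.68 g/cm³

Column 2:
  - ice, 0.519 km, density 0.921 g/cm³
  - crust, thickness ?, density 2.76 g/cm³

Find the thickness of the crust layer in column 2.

Take the compensation level at the base of the deeper column (depth z_c below the surface of column 1) and equate Σ ρ_i t_i down to z_c; mantle fills any gap and the z_c terms cancel.
Column 1: 38.2×2.68 + (z_c − 38.2)×3.36
Column 2: 2.32×0 + 0.519×0.921 + x×2.76 + (z_c − 2.32 − 0.519 − x)×3.36
The z_c×3.36 term appears on both sides and cancels. Collect the known terms of each column as K = Σ(ρt)_known − 3.36 × (depth of known layers): K_1 = 102.376 − 3.36×38.2 = −25.976; K_2 = 0.477999 − 3.36×(2.32 + 0.519) = −9.061041.
Balance: K_1 = K_2 − x×(3.36 − 2.76), so x = (K_2 − K_1)/(3.36 − 2.76) = 16.915/0.6 = 28.2 km.

28.2 km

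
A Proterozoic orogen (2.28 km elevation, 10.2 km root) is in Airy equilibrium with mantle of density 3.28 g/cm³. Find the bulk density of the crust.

2.68 g/cm³

ρ_c h = (ρ_m − ρ_c) r → ρ_c (h + r) = ρ_m r → ρ_c = ρ_m r / (h + r).
ρ_c = 3.28 × 10.2 km / (2.28 km + 10.2 km) = 2.68 g/cm³.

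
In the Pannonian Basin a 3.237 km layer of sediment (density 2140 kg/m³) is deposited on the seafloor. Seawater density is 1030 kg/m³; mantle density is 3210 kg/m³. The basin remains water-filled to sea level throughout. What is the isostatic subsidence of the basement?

1.65 km

Submarine loading: the sediment displaces seawater, and the subsidence is in turn flooded, so s (ρ_m − ρ_w) = t (ρ_sed − ρ_w).
s = 3.237 km × (2140 − 1030) / (3210 − 1030) = 1.65 km.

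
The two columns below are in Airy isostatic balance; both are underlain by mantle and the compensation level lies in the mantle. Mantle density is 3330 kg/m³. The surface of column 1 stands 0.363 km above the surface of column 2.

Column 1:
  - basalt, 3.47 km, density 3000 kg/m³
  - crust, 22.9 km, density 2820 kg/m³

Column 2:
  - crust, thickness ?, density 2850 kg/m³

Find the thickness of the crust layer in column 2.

24.2 km

Take the compensation level at the base of the deeper column (depth z_c below the surface of column 1) and equate Σ ρ_i t_i down to z_c; mantle fills any gap and the z_c terms cancel.
Column 1: 3.47×3000 + 22.9×2820 + (z_c − 26.37)×3330
Column 2: 0.363×0 + x×2850 + (z_c − 0.363 − 0 − x)×3330
The z_c×3330 term appears on both sides and cancels. Collect the known terms of each column as K = Σ(ρt)_known − 3330 × (depth of known layers): K_1 = 74988 − 3330×26.37 = −12824.1; K_2 = 0 − 3330×(0.363 + 0) = −1208.79.
Balance: K_1 = K_2 − x×(3330 − 2850), so x = (K_2 − K_1)/(3330 − 2850) = 11615.3/480 = 24.2 km.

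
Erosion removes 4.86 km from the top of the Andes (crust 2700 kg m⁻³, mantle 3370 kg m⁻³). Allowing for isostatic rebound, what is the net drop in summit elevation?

0.966 km

Rebound u = e ρ_c/ρ_m = 4.86 km × 2700/3370 = 3.894 km.
Net surface drop = e − u = 4.86 km − 3.894 km = e (ρ_m − ρ_c)/ρ_m = 0.966 km.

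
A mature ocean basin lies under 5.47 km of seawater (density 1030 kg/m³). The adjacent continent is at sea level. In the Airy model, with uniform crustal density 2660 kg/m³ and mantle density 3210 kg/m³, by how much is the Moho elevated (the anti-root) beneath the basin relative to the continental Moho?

Equating mass per unit area of the two columns: replacing crust with seawater at the top is compensated by replacing crust with mantle at the base: d (ρ_c − ρ_w) = a (ρ_m − ρ_c).
a = d (ρ_c − ρ_w)/(ρ_m − ρ_c) = 5.47 km × 1630/550 = 16.2 km.

16.2 km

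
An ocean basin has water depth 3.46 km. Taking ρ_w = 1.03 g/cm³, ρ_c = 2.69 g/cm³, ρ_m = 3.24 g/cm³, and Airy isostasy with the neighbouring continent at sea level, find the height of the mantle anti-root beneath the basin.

10.4 km

By Archimedes' principle applied to the lithosphere: replacing crust with seawater at the top is compensated by replacing crust with mantle at the base: d (ρ_c − ρ_w) = a (ρ_m − ρ_c).
a = d (ρ_c − ρ_w)/(ρ_m − ρ_c) = 3.46 km × 1.66/0.55 = 10.4 km.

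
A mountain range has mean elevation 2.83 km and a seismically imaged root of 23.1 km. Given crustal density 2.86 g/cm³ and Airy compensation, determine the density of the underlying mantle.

3.21 g/cm³

Airy balance: ρ_c h = (ρ_m − ρ_c) r → ρ_m = ρ_c (1 + h/r).
ρ_m = 2.86 × (1 + 2.83 km/23.1 km) = 3.21 g/cm³.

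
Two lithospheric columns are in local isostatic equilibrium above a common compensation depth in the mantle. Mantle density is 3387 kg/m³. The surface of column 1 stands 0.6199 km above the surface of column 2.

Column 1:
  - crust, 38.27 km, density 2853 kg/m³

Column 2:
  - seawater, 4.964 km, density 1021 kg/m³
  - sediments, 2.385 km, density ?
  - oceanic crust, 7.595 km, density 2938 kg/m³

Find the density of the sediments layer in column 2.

2050 kg/m³

Take the compensation level at the base of the deeper column (depth z_c below the surface of column 1) and equate Σ ρ_i t_i down to z_c; mantle fills any gap and the z_c terms cancel.
Column 1: 38.27×2853 + (z_c − 38.27)×3387
Column 2: 0.6199×0 + 4.964×1021 + 2.385×ρ + 7.595×2938 + (z_c − 0.6199 − 14.944)×3387
The z_c×3387 term appears on both sides and cancels. Collect the known terms of each column as K = Σ(ρt)_known − 3387 × (depth of known layers): K_1 = 109184.31 − 3387×38.27 = −20436.18; K_2 = 27382.354 − 3387×(0.6199 + 14.944) = −25332.5753.
Balance: K_1 = K_2 + 2.385×ρ, so ρ = (K_1 − K_2)/2.385 = 4896.4/2.385 = 2050 kg/m³.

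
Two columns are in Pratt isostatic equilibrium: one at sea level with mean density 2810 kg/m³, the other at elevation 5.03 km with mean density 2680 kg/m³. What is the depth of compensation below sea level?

ρ_ref D = ρ (D + h) → D (ρ_ref − ρ) = ρ h.
D = ρ h/(ρ_ref − ρ) = 2680 × 5.03 km/(2810 − 2680) = 104 km.

104 km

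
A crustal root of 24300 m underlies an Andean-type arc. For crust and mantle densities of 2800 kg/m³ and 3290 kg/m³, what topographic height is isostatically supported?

Balancing pressure at the compensation depth: ρ_c h = (ρ_m − ρ_c) r.
h = r (ρ_m − ρ_c) / ρ_c = 24300 m × (3290 − 2800) / 2800 = 4250 m.

4250 m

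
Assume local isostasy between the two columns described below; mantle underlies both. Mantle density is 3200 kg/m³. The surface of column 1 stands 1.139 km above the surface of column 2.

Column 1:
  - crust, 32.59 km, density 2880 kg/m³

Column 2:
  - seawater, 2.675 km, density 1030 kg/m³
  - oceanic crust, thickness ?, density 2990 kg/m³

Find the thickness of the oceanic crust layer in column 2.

Take the compensation level at the base of the deeper column (depth z_c below the surface of column 1) and equate Σ ρ_i t_i down to z_c; mantle fills any gap and the z_c terms cancel.
Column 1: 32.59×2880 + (z_c − 32.59)×3200
Column 2: 1.139×0 + 2.675×1030 + x×2990 + (z_c − 1.139 − 2.675 − x)×3200
The z_c×3200 term appears on both sides and cancels. Collect the known terms of each column as K = Σ(ρt)_known − 3200 × (depth of known layers): K_1 = 93859.2 − 3200×32.59 = −10428.8; K_2 = 2755.25 − 3200×(1.139 + 2.675) = −9449.55.
Balance: K_1 = K_2 − x×(3200 − 2990), so x = (K_2 − K_1)/(3200 − 2990) = 979.25/210 = 4.66 km.

4.66 km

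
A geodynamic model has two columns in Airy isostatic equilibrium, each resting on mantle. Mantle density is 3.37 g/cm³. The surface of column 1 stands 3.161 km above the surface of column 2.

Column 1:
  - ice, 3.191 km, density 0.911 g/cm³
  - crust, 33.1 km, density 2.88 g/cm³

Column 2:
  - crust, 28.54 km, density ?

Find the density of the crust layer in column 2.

Take the compensation level at the base of the deeper column (depth z_c below the surface of column 1) and equate Σ ρ_i t_i down to z_c; mantle fills any gap and the z_c terms cancel.
Column 1: 3.191×0.911 + 33.1×2.88 + (z_c − 36.291)×3.37
Column 2: 3.161×0 + 28.54×ρ + (z_c − 3.161 − 28.54)×3.37
The z_c×3.37 term appears on both sides and cancels. Collect the known terms of each column as K = Σ(ρt)_known − 3.37 × (depth of known layers): K_1 = 98.235001 − 3.37×36.291 = −24.065669; K_2 = 0 − 3.37×(3.161 + 28.54) = −106.83237.
Balance: K_1 = K_2 + 28.54×ρ, so ρ = (K_1 − K_2)/28.54 = 82.7667/28.54 = 2.9 g/cm³.

2.9 g/cm³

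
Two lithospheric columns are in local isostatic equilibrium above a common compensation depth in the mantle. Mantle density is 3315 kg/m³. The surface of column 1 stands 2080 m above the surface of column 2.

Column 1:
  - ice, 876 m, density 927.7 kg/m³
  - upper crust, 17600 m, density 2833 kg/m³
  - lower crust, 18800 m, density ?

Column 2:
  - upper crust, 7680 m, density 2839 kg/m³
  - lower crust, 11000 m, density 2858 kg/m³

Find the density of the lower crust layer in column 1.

3050 kg/m³

Take the compensation level at the base of the deeper column (depth z_c below the surface of column 1) and equate Σ ρ_i t_i down to z_c; mantle fills any gap and the z_c terms cancel.
Column 1: 876×927.7 + 17600×2833 + 18800×ρ + (z_c − 37276)×3315
Column 2: 2080×0 + 7680×2839 + 11000×2858 + (z_c − 2080 − 18680)×3315
The z_c×3315 term appears on both sides and cancels. Collect the known terms of each column as K = Σ(ρt)_known − 3315 × (depth of known layers): K_1 = 50673465.2 − 3315×37276 = −72896474.8; K_2 = 53241520 − 3315×(2080 + 18680) = −15577880.
Balance: K_1 + 18800×ρ = K_2, so ρ = (K_2 − K_1)/18800 = 57318600/18800 = 3050 kg/m³.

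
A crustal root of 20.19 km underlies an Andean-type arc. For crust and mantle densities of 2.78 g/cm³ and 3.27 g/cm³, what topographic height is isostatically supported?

Isostatic balance requires: ρ_c h = (ρ_m − ρ_c) r.
h = r (ρ_m − ρ_c) / ρ_c = 20.19 km × (3.27 − 2.78) / 2.78 = 3.56 km.

3.56 km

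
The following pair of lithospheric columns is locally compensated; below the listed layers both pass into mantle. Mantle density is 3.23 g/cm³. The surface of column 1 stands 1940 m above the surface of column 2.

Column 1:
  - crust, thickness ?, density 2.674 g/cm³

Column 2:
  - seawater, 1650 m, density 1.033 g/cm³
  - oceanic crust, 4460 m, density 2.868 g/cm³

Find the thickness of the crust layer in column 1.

20700 m

Take the compensation level at the base of the deeper column (depth z_c below the surface of column 1) and equate Σ ρ_i t_i down to z_c; mantle fills any gap and the z_c terms cancel.
Column 1: x×2.674 + (z_c − 0 − x)×3.23
Column 2: 1940×0 + 1650×1.033 + 4460×2.868 + (z_c − 1940 − 6110)×3.23
The z_c×3.23 term appears on both sides and cancels. Collect the known terms of each column as K = Σ(ρt)_known − 3.23 × (depth of known layers): K_1 = 0 − 3.23×0 = 0; K_2 = 14495.73 − 3.23×(1940 + 6110) = −11505.77.
Balance: K_1 − x×(3.23 − 2.674) = K_2, so x = (K_1 − K_2)/(3.23 − 2.674) = 11505.8/0.556 = 20700 m.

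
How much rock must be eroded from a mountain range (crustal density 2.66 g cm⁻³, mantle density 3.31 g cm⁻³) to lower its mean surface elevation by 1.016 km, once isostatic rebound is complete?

Net drop Δ = e − u = e − e ρ_c/ρ_m = e (ρ_m − ρ_c)/ρ_m.
e = Δ ρ_m/(ρ_m − ρ_c) = 1.016 km × 3.31/0.65 = 5.17 km.

5.17 km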